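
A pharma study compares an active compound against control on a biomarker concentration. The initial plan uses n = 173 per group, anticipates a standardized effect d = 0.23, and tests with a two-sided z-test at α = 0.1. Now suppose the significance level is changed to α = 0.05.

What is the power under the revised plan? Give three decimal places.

δ = d·√(n/2) = 0.23 × √(173/2) = 2.1391 (unchanged). New critical value: z_{0.025} = 1.960.
Revised power = Φ(δ − 1.960) + Φ(−δ − 1.960) = Φ(0.179) + Φ(-4.099) = 0.5711 + 0.0000 = 0.5711.

Power ≈ 0.571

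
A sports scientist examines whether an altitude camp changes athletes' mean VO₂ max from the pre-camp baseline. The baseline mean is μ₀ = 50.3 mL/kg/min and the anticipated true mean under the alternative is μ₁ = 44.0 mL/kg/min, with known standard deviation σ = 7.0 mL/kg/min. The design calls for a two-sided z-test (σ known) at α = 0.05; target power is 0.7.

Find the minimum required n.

n = 8

Standardized effect: d = |μ₁ − μ₀| / σ = |44.0 − 50.3| / 7.0 = 0.9000
For power 0.7 need Φ(δ − z_{0.025}) = 0.7, so δ = z_{0.025} + z_{0.30} = 1.960 + 0.524 = 2.484.
(Ignoring the negligible lower-tail rejection probability gives the usual closed-form inversion.)
δ = d·√n ⇒ n = (δ/d)² = (2.484 / 0.9000)² = 7.62.
Rounding up, n = 8.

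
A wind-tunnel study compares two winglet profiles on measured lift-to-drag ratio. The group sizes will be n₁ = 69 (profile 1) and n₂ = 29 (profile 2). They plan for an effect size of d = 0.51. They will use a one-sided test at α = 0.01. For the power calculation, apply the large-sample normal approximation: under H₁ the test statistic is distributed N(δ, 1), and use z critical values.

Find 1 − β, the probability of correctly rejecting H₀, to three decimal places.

Noncentrality parameter: δ = d / √(1/n₁ + 1/n₂) = 0.51 / √(1/69 + 1/29) = 2.3045
Critical value for a one-sided test at α = 0.01: z_α = 2.326.
Power = P(Z > 2.326 − δ) = Φ(-0.022) = 0.4913.

Power ≈ 0.491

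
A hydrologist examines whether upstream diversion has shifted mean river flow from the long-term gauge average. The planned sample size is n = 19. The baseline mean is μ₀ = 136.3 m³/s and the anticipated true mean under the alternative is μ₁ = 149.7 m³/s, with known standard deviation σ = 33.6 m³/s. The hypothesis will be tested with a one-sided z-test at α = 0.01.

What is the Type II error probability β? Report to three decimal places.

β ≈ 0.722

Standardized effect: d = |μ₁ − μ₀| / σ = |149.7 − 136.3| / 33.6 = 0.3988
Noncentrality parameter: δ = d·√n = 0.3988 × √19 = 1.7384
One-sided α = 0.01 → critical value z_{0.01} = 2.326.
Power = P(Z > 2.326 − δ) = Φ(-0.588) = 0.2783.
Type II error: β = 1 − power = 1 − 0.2783 = 0.7217.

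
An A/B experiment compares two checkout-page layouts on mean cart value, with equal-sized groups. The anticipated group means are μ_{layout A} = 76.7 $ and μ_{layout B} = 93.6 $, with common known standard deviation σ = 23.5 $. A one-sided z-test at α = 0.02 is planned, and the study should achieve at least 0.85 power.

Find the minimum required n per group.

n = 37 per group

Standardized effect: d = |μ_{layout A} − μ_{layout B}| / σ = |76.7 − 93.6| / 23.5 = 0.7191
For power 0.85 need Φ(δ − z_{0.02}) = 0.85, so δ = z_{0.02} + z_{0.15} = 2.054 + 1.036 = 3.090.
δ = d·√(n/2) ⇒ n = 2(δ/d)² = 2 × (3.090 / 0.7191)² = 36.93.
Round up to the next whole unit.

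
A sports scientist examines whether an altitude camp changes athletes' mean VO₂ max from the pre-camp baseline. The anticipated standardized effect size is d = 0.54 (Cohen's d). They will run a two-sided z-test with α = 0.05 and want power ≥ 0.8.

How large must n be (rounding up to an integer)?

n = 27

For power 0.8 need Φ(δ − z_{0.025}) = 0.8, so δ = z_{0.025} + z_{0.20} = 1.960 + 0.842 = 2.802.
(For δ > 0 the lower-tail rejection region contributes negligibly to power, so the one-term inversion is standard.)
δ = d·√n ⇒ n = (δ/d)² = (2.802 / 0.54)² = 26.92.
Round up to the next whole unit.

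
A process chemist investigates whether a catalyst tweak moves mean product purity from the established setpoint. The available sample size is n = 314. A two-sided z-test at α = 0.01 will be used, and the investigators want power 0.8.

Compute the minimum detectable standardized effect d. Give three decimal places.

d ≈ 0.193

Required noncentrality: δ = z_{0.005} + z_{0.20} = 2.576 + 0.842 = 3.417.
(The second rejection-region term Φ(−δ − z_{α/2}) is negligible and dropped.)
δ = d·√n ⇒ d = δ/√n = 3.417/√314 = 0.1929.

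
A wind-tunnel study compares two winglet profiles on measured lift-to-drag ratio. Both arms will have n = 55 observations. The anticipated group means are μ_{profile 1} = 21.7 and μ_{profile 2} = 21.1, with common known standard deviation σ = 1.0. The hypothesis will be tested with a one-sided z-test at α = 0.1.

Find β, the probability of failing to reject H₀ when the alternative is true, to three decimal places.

β ≈ 0.031

Standardized effect: d = |μ_{profile 1} − μ_{profile 2}| / σ = |21.7 − 21.1| / 1.0 = 0.6000
Noncentrality parameter: δ = d·√(n/2) = 0.6000 × √(55/2) = 3.1464
Critical value for a one-sided test at α = 0.1: z_α = 1.282.
Power = P(Z > 1.282 − δ) = Φ(1.865) = 0.9689.
Type II error: β = 1 − power = 1 − 0.9689 = 0.0311.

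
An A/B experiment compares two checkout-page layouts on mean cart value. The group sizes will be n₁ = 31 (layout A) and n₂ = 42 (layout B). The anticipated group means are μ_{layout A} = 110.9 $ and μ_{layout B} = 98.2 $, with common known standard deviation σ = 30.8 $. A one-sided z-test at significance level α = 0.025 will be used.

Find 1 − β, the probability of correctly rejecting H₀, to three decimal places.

Power ≈ 0.413

Standardized effect: d = |μ_{layout A} − μ_{layout B}| / σ = |110.9 − 98.2| / 30.8 = 0.4123
Noncentrality parameter: δ = d / √(1/n₁ + 1/n₂) = 0.4123 / √(1/31 + 1/42) = 1.7414
One-sided α = 0.025 → critical value z_{0.025} = 1.960.
Power = P(Z > 1.960 − δ) = Φ(-0.219) = 0.4135.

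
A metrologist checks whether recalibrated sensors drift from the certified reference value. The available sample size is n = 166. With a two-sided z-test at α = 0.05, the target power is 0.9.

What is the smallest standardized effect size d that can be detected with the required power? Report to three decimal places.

Required noncentrality: δ = z_{0.025} + z_{0.10} = 1.960 + 1.282 = 3.242.
(Lower-tail contribution to power is negligible for δ > 0.)
δ = d·√n ⇒ d = δ/√n = 3.242/√166 = 0.2516.

d ≈ 0.252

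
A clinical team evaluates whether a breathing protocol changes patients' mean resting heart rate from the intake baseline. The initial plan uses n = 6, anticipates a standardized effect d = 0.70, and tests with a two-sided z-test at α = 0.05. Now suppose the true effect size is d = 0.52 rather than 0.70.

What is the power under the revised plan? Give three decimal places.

Power ≈ 0.247

With d = 0.52: δ = d·√n = 0.52 × √6 = 1.2737. Critical value z_{0.025} = 1.960.
Revised power = Φ(δ − 1.960) + Φ(−δ − 1.960) = Φ(-0.686) + Φ(-3.234) = 0.2463 + 0.0006 = 0.2469.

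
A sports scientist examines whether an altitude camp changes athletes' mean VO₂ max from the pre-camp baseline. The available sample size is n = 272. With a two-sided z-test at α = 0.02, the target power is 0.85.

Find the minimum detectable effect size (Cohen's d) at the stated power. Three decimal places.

Need Φ(δ − 2.326) = 0.85, so δ = 2.326 + 1.036 = 3.363.
(Lower-tail contribution to power is negligible for δ > 0.)
δ = d·√n ⇒ d = δ/√n = 3.363/√272 = 0.2039.

d ≈ 0.204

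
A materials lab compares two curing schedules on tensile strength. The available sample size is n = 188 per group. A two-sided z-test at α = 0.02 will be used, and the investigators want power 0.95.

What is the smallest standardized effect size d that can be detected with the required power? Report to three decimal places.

Required noncentrality: δ = z_{0.01} + z_{0.05} = 2.326 + 1.645 = 3.971.
(Lower-tail contribution to power is negligible for δ > 0.)
δ = d·√(n/2) ⇒ d = δ/√(n/2) = 3.971/√(188/2) = 0.4096.

d ≈ 0.410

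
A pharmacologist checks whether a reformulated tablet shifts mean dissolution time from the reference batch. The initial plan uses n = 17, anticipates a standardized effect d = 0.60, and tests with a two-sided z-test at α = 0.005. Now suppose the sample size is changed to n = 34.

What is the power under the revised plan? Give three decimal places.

Power ≈ 0.755

With n = 34: δ = d·√n = 0.60 × √34 = 3.4986. Critical value z_{0.0025} = 2.807.
Revised power = Φ(δ − 2.807) + Φ(−δ − 2.807) = Φ(0.692) + Φ(-6.306) = 0.7554 + 0.0000 = 0.7554.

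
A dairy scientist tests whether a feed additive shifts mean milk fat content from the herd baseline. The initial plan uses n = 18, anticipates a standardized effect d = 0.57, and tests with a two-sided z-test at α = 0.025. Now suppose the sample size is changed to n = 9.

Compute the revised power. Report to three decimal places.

Power ≈ 0.298

With n = 9: δ = d·√n = 0.57 × √9 = 1.7100. Critical value z_{0.0125} = 2.241.
Revised power = Φ(δ − 2.241) + Φ(−δ − 2.241) = Φ(-0.531) + Φ(-3.951) = 0.2976 + 0.0000 = 0.2976.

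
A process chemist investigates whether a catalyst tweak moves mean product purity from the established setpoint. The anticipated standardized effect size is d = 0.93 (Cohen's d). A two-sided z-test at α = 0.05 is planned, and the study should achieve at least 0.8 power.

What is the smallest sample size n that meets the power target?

Set Φ(δ − 1.960) = 0.8; then δ − 1.960 = Φ⁻¹(0.8) = 0.842, giving δ = 2.802.
(The Φ(−δ − z_{α/2}) term is vanishingly small for δ > 0 and is dropped in the standard sample-size formula.)
δ = d·√n ⇒ n = (δ/d)² = (2.802 / 0.93)² = 9.07.
Round up to the next whole unit.

n = 10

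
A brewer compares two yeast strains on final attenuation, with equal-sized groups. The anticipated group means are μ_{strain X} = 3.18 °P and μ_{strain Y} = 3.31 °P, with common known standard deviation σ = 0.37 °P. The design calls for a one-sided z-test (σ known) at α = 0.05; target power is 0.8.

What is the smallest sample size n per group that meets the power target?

n = 101 per group

Standardized effect: d = |μ_{strain X} − μ_{strain Y}| / σ = |3.18 − 3.31| / 0.37 = 0.3514
Set Φ(δ − 1.645) = 0.8; then δ − 1.645 = Φ⁻¹(0.8) = 0.842, giving δ = 2.486.
δ = d·√(n/2) ⇒ n = 2(δ/d)² = 2 × (2.486 / 0.3514)² = 100.16.
Round up to the next whole unit.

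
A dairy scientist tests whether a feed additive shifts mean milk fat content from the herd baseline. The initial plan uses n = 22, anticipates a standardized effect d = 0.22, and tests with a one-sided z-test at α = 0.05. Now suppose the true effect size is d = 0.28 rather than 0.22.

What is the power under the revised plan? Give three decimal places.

With d = 0.28: δ = d·√n = 0.28 × √22 = 1.3133. Critical value z_{0.05} = 1.645.
Revised power = P(Z > 1.645 − δ) = Φ(-0.332) = 0.3701.

Power ≈ 0.370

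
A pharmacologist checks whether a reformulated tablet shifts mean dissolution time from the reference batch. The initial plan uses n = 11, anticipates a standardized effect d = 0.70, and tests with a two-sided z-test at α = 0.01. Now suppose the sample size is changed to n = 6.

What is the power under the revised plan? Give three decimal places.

With n = 6: δ = d·√n = 0.70 × √6 = 1.7146. Critical value z_{0.005} = 2.576.
Revised power = Φ(δ − 2.576) + Φ(−δ − 2.576) = Φ(-0.861) + Φ(-4.290) = 0.1946 + 0.0000 = 0.1946.

Power ≈ 0.195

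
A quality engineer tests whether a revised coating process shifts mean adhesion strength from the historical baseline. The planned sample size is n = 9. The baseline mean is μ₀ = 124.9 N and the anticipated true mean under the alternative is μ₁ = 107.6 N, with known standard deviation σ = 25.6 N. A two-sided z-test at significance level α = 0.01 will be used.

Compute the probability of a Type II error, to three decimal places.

β ≈ 0.708

Standardized effect: d = |μ₁ − μ₀| / σ = |107.6 − 124.9| / 25.6 = 0.6758
Noncentrality parameter: δ = d·√n = 0.6758 × √9 = 2.0273
Two-sided α = 0.01 → critical value z_{0.005} = 2.576.
Power = Φ(δ − 2.576) + Φ(−δ − 2.576) = Φ(-0.548) + Φ(-4.603) = 0.2917 + 0.0000 = 0.2917.
Type II error: β = 1 − power = 1 − 0.2917 = 0.7083.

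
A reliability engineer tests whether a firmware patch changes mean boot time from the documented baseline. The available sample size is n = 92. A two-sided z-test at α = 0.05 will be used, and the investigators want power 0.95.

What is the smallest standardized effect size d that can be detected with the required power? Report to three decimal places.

d ≈ 0.376

Required noncentrality: δ = z_{0.025} + z_{0.05} = 1.960 + 1.645 = 3.605.
(The second rejection-region term Φ(−δ − z_{α/2}) is negligible and dropped.)
δ = d·√n ⇒ d = δ/√n = 3.605/√92 = 0.3758.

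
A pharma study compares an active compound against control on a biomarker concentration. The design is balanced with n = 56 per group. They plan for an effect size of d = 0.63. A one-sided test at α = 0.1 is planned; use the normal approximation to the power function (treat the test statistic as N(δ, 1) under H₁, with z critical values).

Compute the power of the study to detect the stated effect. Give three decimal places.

Power ≈ 0.980

Noncentrality parameter: δ = d·√(n/2) = 0.63 × √(56/2) = 3.3336
Critical value for a one-sided test at α = 0.1: z_α = 1.282.
Power = P(Z > 1.282 − δ) = Φ(2.052) = 0.9799.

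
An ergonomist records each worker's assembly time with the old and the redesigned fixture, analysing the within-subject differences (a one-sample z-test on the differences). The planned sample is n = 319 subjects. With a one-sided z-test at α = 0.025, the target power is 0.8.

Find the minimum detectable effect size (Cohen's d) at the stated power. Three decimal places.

Required noncentrality: δ = z_{0.025} + z_{0.20} = 1.960 + 0.842 = 2.802.
δ = d·√n ⇒ d = δ/√n = 2.802/√319 = 0.1569.

d ≈ 0.157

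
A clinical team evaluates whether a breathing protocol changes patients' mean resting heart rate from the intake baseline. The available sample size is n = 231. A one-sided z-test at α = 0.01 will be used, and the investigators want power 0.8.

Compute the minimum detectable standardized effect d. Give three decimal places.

Required noncentrality: δ = z_{0.01} + z_{0.20} = 2.326 + 0.842 = 3.168.
δ = d·√n ⇒ d = δ/√n = 3.168/√231 = 0.2084.

d ≈ 0.208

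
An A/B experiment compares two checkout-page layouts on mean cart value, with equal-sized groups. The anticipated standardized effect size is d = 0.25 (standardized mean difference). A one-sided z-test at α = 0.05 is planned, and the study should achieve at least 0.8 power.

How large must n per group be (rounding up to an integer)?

Set Φ(δ − 1.645) = 0.8; then δ − 1.645 = Φ⁻¹(0.8) = 0.842, giving δ = 2.486.
δ = d·√(n/2) ⇒ n = 2(δ/d)² = 2 × (2.486 / 0.25)² = 197.84.
Round up to the next whole unit.

n = 198 per group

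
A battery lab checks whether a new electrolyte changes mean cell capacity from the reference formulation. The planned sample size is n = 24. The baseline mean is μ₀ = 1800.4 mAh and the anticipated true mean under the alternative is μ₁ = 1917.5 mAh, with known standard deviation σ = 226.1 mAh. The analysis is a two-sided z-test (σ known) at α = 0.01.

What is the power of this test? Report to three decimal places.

Power ≈ 0.485

Standardized effect: d = |μ₁ − μ₀| / σ = |1917.5 − 1800.4| / 226.1 = 0.5179
Noncentrality parameter: δ = d·√n = 0.5179 × √24 = 2.5372
Critical value for a two-sided test at α = 0.01: z_{α/2} = 2.576.
Power = Φ(δ − 2.576) + Φ(−δ − 2.576) = Φ(-0.039) + Φ(-5.113) = 0.4846 + 0.0000 = 0.4846.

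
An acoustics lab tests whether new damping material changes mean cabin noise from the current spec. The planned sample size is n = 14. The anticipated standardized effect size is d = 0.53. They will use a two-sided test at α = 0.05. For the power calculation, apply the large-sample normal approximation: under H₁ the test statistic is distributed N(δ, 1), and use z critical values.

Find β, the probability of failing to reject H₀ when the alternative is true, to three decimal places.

β ≈ 0.491

Noncentrality parameter: δ = d·√n = 0.53 × √14 = 1.9831
Critical value for a two-sided test at α = 0.05: z_{α/2} = 1.960.
Power = Φ(δ − 1.960) + Φ(−δ − 1.960) = Φ(0.023) + Φ(-3.943) = 0.5092 + 0.0000 = 0.5093.
Type II error: β = 1 − power = 1 − 0.5093 = 0.4907.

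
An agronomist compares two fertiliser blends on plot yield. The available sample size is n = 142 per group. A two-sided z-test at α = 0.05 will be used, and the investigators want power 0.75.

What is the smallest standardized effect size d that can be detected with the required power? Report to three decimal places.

d ≈ 0.313

Required noncentrality: δ = z_{0.025} + z_{0.25} = 1.960 + 0.674 = 2.634.
(Lower-tail contribution to power is negligible for δ > 0.)
δ = d·√(n/2) ⇒ d = δ/√(n/2) = 2.634/√(142/2) = 0.3127.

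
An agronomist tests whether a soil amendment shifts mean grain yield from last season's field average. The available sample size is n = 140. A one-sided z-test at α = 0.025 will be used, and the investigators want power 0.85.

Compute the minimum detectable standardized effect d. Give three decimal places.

Need Φ(δ − 1.960) = 0.85, so δ = 1.960 + 1.036 = 2.996.
δ = d·√n ⇒ d = δ/√n = 2.996/√140 = 0.2532.

d ≈ 0.253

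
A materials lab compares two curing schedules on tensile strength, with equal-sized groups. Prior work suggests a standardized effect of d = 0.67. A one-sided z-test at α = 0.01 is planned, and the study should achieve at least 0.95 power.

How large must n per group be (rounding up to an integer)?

Set Φ(δ − 2.326) = 0.95; then δ − 2.326 = Φ⁻¹(0.95) = 1.645, giving δ = 3.971.
δ = d·√(n/2) ⇒ n = 2(δ/d)² = 2 × (3.971 / 0.67)² = 70.26.
Rounding up, n = 71 per group.

n = 71 per group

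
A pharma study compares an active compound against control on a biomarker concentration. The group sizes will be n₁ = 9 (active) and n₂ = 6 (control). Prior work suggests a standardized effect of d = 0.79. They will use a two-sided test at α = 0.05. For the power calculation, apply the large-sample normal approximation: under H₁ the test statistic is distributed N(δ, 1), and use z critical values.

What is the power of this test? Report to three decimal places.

Power ≈ 0.323

Noncentrality parameter: λ = d / √(1/n₁ + 1/n₂) = 0.79 / √(1/9 + 1/6) = 1.4989
Two-sided α = 0.05 → critical value z_{0.025} = 1.960.
Power = Φ(λ − 1.960) + Φ(−λ − 1.960) = Φ(-0.461) + Φ(-3.459) = 0.3224 + 0.0003 = 0.3227.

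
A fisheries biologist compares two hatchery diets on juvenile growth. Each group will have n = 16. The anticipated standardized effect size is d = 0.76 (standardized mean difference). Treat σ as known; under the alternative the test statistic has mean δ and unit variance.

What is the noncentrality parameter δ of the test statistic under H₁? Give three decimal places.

δ ≈ 2.150

δ = d·√(n/2) = 0.76 × √(16/2) = 2.1496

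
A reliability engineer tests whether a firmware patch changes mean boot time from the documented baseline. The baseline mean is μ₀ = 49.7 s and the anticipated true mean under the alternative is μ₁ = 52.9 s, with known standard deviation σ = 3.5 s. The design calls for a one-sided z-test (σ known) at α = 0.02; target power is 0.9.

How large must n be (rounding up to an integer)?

n = 14

Standardized effect: d = |μ₁ − μ₀| / σ = |52.9 − 49.7| / 3.5 = 0.9143
Set Φ(δ − 2.054) = 0.9; then δ − 2.054 = Φ⁻¹(0.9) = 1.282, giving δ = 3.335.
δ = d·√n ⇒ n = (δ/d)² = (3.335 / 0.9143)² = 13.31.
Round up to the next whole unit.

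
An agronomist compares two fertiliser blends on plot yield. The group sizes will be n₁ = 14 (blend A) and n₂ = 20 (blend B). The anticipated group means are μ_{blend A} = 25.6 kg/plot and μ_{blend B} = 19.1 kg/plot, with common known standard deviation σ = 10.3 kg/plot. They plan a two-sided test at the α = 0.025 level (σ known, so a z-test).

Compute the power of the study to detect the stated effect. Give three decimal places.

Power ≈ 0.333

Standardized effect: d = |μ_{blend A} − μ_{blend B}| / σ = |25.6 − 19.1| / 10.3 = 0.6311
Noncentrality parameter: δ = d / √(1/n₁ + 1/n₂) = 0.6311 / √(1/14 + 1/20) = 1.8110
Two-sided α = 0.025 → critical value z_{0.0125} = 2.241.
Power = Φ(δ − 2.241) + Φ(−δ − 2.241) = Φ(-0.430) + Φ(-4.052) = 0.3334 + 0.0000 = 0.3335.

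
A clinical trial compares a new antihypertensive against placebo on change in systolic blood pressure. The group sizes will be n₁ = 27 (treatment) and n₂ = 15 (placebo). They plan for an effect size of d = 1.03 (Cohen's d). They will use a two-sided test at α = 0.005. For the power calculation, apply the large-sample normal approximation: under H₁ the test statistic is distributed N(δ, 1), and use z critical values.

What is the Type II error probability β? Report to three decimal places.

Noncentrality parameter: δ = d / √(1/n₁ + 1/n₂) = 1.03 / √(1/27 + 1/15) = 3.1985
Two-sided α = 0.005 → critical value z_{0.0025} = 2.807.
Power = Φ(δ − 2.807) + Φ(−δ − 2.807) = Φ(0.391) + Φ(-6.005) = 0.6523 + 0.0000 = 0.6523.
Type II error: β = 1 − power = 1 − 0.6523 = 0.3477.

β ≈ 0.348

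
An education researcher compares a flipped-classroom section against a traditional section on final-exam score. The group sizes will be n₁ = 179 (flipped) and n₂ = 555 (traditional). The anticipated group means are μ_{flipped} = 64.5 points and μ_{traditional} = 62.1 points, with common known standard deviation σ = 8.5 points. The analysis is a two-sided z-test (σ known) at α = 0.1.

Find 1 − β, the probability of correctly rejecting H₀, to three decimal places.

Standardized effect: d = |μ_{flipped} − μ_{traditional}| / σ = |64.5 − 62.1| / 8.5 = 0.2824
Noncentrality parameter: δ = d / √(1/n₁ + 1/n₂) = 0.2824 / √(1/179 + 1/555) = 3.2849
Two-sided α = 0.1 → critical value z_{0.05} = 1.645.
Power = Φ(δ − 1.645) + Φ(−δ − 1.645) = Φ(1.640) + Φ(-4.930) = 0.9495 + 0.0000 = 0.9495.

Power ≈ 0.949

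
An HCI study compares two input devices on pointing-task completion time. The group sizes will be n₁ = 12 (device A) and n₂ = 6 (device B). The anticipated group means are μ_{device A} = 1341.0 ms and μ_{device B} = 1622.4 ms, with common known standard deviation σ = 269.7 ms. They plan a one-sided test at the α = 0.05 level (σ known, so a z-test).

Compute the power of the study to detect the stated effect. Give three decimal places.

Power ≈ 0.671

Standardized effect: d = |μ_{device A} − μ_{device B}| / σ = |1341.0 − 1622.4| / 269.7 = 1.0434
Noncentrality parameter: δ = d / √(1/n₁ + 1/n₂) = 1.0434 / √(1/12 + 1/6) = 2.0868
One-sided α = 0.05 → critical value z_{0.05} = 1.645.
Power = P(Z > 1.645 − δ) = Φ(0.442) = 0.6707.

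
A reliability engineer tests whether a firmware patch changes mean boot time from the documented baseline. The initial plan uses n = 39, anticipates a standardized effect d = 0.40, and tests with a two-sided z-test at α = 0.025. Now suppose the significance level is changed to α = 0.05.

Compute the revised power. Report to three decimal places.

Power ≈ 0.705

δ = d·√n = 0.40 × √39 = 2.4980 (unchanged). New critical value: z_{0.025} = 1.960.
Revised power = Φ(δ − 1.960) + Φ(−δ − 1.960) = Φ(0.538) + Φ(-4.458) = 0.7047 + 0.0000 = 0.7047.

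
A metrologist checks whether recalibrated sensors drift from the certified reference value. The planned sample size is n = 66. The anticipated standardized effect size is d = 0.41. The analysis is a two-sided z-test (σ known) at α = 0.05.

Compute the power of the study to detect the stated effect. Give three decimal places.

Noncentrality parameter: δ = d·√n = 0.41 × √66 = 3.3309
Two-sided α = 0.05 → critical value z_{0.025} = 1.960.
Power = Φ(δ − 1.960) + Φ(−δ − 1.960) = Φ(1.371) + Φ(-5.291) = 0.9148 + 0.0000 = 0.9148.

Power ≈ 0.915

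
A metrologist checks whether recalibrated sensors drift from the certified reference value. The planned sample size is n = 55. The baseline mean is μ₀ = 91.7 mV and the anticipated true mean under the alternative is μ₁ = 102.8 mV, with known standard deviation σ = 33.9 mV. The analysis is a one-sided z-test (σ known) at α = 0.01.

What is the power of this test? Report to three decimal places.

Power ≈ 0.541

Standardized effect: d = |μ₁ − μ₀| / σ = |102.8 − 91.7| / 33.9 = 0.3274
Noncentrality parameter: δ = d·√n = 0.3274 × √55 = 2.4283
Critical value for a one-sided test at α = 0.01: z_α = 2.326.
Power = P(Z > 2.326 − δ) = Φ(0.102) = 0.5406.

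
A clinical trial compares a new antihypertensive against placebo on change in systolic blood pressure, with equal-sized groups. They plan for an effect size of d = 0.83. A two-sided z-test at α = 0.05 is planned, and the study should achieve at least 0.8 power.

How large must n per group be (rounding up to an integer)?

n = 23 per group

For power 0.8 need Φ(δ − z_{0.025}) = 0.8, so δ = z_{0.025} + z_{0.20} = 1.960 + 0.842 = 2.802.
(Ignoring the negligible lower-tail rejection probability gives the usual closed-form inversion.)
δ = d·√(n/2) ⇒ n = 2(δ/d)² = 2 × (2.802 / 0.83)² = 22.79.
Rounding up, n = 23 per group.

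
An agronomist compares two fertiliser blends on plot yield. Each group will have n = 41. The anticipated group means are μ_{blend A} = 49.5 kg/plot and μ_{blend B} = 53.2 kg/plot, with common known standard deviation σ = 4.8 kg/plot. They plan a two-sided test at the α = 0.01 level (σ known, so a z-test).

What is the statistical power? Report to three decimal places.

Standardized effect: d = |μ_{blend A} − μ_{blend B}| / σ = |49.5 − 53.2| / 4.8 = 0.7708
Noncentrality parameter: δ = d·√(n/2) = 0.7708 × √(41/2) = 3.4901
Two-sided α = 0.01 → critical value z_{0.005} = 2.576.
Power = Φ(δ − 2.576) + Φ(−δ − 2.576) = Φ(0.914) + Φ(-6.066) = 0.8197 + 0.0000 = 0.8197.

Power ≈ 0.820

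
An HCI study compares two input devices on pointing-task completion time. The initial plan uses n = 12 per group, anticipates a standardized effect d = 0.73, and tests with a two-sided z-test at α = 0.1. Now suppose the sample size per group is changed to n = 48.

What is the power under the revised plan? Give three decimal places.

With n = 48 per group: δ = d·√(n/2) = 0.73 × √(48/2) = 3.5763. Critical value z_{0.05} = 1.645.
Revised power = Φ(δ − 1.645) + Φ(−δ − 1.645) = Φ(1.931) + Φ(-5.221) = 0.9733 + 0.0000 = 0.9733.

Power ≈ 0.973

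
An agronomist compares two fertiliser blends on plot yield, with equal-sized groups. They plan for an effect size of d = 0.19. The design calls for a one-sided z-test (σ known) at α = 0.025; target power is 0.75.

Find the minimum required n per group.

n = 385 per group

Set Φ(δ − 1.960) = 0.75; then δ − 1.960 = Φ⁻¹(0.75) = 0.674, giving δ = 2.634.
δ = d·√(n/2) ⇒ n = 2(δ/d)² = 2 × (2.634 / 0.19)² = 384.51.
Rounding up, n = 385 per group.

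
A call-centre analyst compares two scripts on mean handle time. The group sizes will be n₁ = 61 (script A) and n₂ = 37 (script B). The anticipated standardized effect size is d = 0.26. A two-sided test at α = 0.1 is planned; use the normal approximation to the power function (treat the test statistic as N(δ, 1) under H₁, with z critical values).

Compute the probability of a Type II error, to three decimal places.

Noncentrality parameter: δ = d / √(1/n₁ + 1/n₂) = 0.26 / √(1/61 + 1/37) = 1.2477
Critical value for a two-sided test at α = 0.1: z_{α/2} = 1.645.
Power = Φ(δ − 1.645) + Φ(−δ − 1.645) = Φ(-0.397) + Φ(-2.893) = 0.3456 + 0.0019 = 0.3476.
Type II error: β = 1 − power = 1 − 0.3476 = 0.6524.

β ≈ 0.652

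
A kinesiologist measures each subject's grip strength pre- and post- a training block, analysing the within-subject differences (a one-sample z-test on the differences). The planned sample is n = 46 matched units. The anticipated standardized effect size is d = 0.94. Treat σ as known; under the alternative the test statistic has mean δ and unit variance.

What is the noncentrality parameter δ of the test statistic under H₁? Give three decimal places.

δ ≈ 6.375

δ = d·√n = 0.94 × √46 = 6.3754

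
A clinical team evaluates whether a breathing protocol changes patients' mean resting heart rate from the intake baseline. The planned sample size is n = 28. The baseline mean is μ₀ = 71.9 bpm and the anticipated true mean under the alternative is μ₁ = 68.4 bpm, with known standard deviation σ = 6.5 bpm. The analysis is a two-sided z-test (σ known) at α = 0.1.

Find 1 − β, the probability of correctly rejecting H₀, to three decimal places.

Power ≈ 0.886

Standardized effect: d = |μ₁ − μ₀| / σ = |68.4 − 71.9| / 6.5 = 0.5385
Noncentrality parameter: λ = d·√n = 0.5385 × √28 = 2.8493
Two-sided α = 0.1 → critical value z_{0.05} = 1.645.
Power = Φ(λ − 1.645) + Φ(−λ − 1.645) = Φ(1.204) + Φ(-4.494) = 0.8858 + 0.0000 = 0.8858.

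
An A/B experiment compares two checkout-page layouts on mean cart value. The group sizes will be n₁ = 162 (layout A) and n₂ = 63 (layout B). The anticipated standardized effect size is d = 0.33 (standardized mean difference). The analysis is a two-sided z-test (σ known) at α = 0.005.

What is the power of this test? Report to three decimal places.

Power ≈ 0.279

Noncentrality parameter: δ = d / √(1/n₁ + 1/n₂) = 0.33 / √(1/162 + 1/63) = 2.2225
Two-sided α = 0.005 → critical value z_{0.0025} = 2.807.
Power = Φ(δ − 2.807) + Φ(−δ − 2.807) = Φ(-0.584) + Φ(-5.030) = 0.2794 + 0.0000 = 0.2794.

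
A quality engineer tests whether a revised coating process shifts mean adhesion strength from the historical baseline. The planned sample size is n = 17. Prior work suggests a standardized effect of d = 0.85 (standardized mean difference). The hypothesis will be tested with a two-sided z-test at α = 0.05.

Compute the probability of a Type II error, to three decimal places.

Noncentrality parameter: δ = d·√n = 0.85 × √17 = 3.5046
Two-sided α = 0.05 → critical value z_{0.025} = 1.960.
Power = Φ(δ − 1.960) + Φ(−δ − 1.960) = Φ(1.545) + Φ(-5.465) = 0.9388 + 0.0000 = 0.9388.
Type II error: β = 1 − power = 1 − 0.9388 = 0.0612.

β ≈ 0.061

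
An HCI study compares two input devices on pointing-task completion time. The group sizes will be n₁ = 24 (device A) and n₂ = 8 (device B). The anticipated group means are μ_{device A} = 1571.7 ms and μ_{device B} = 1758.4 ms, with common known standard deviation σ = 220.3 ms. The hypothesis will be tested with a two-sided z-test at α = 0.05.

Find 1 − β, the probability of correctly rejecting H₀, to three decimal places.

Standardized effect: d = |μ_{device A} − μ_{device B}| / σ = |1571.7 − 1758.4| / 220.3 = 0.8475
Noncentrality parameter: δ = d / √(1/n₁ + 1/n₂) = 0.8475 / √(1/24 + 1/8) = 2.0759
Critical value for a two-sided test at α = 0.05: z_{α/2} = 1.960.
Power = Φ(δ − 1.960) + Φ(−δ − 1.960) = Φ(0.116) + Φ(-4.036) = 0.5461 + 0.0000 = 0.5462.

Power ≈ 0.546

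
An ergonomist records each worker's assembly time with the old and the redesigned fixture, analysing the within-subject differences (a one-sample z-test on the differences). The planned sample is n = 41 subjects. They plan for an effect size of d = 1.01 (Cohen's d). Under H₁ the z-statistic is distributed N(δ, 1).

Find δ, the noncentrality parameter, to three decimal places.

δ ≈ 6.467

δ = d·√n = 1.01 × √41 = 6.4672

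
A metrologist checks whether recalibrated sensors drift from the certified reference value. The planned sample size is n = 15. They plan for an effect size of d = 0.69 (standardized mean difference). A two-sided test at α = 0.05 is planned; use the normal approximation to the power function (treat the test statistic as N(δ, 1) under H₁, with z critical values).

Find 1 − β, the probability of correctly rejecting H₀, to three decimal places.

Power ≈ 0.762

Noncentrality parameter: λ = d·√n = 0.69 × √15 = 2.6724
Two-sided α = 0.05 → critical value z_{0.025} = 1.960.
Power = Φ(λ − 1.960) + Φ(−λ − 1.960) = Φ(0.712) + Φ(-4.632) = 0.7619 + 0.0000 = 0.7619.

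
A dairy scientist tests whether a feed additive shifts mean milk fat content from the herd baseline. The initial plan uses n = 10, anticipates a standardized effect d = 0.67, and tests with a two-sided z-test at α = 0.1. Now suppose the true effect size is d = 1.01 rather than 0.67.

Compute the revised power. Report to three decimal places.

Power ≈ 0.939

With d = 1.01: δ = d·√n = 1.01 × √10 = 3.1939. Critical value z_{0.05} = 1.645.
Revised power = Φ(δ − 1.645) + Φ(−δ − 1.645) = Φ(1.549) + Φ(-4.839) = 0.9393 + 0.0000 = 0.9393.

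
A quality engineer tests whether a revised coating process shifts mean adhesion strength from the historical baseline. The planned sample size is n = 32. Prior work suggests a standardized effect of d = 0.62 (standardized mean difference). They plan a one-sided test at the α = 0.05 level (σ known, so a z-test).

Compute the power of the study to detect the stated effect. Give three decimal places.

Power ≈ 0.969

Noncentrality parameter: λ = d·√n = 0.62 × √32 = 3.5072
Critical value for a one-sided test at α = 0.05: z_α = 1.645.
Power = Φ(λ − 1.645) = Φ(1.862) = 0.9687.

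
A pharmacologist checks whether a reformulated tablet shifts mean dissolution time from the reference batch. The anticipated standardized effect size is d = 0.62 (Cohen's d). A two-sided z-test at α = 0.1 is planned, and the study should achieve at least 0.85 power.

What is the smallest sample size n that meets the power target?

n = 19

For power 0.85 need Φ(δ − z_{0.05}) = 0.85, so δ = z_{0.05} + z_{0.15} = 1.645 + 1.036 = 2.681.
(The Φ(−δ − z_{α/2}) term is vanishingly small for δ > 0 and is dropped in the standard sample-size formula.)
δ = d·√n ⇒ n = (δ/d)² = (2.681 / 0.62)² = 18.70.
Round up to the next whole unit.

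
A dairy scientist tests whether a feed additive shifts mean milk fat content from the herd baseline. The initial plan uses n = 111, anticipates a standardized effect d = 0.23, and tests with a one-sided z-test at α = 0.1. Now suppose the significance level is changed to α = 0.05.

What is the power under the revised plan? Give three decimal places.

Power ≈ 0.782

δ = d·√n = 0.23 × √111 = 2.4232 (unchanged). New critical value: z_{0.05} = 1.645.
Revised power = Φ(δ − 1.645) = Φ(0.778) = 0.7818.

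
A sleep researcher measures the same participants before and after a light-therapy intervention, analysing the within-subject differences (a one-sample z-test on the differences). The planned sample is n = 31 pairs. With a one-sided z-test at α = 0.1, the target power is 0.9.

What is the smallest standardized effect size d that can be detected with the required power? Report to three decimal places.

d ≈ 0.460

Required noncentrality: δ = z_{0.1} + z_{0.10} = 1.282 + 1.282 = 2.563.
δ = d·√n ⇒ d = δ/√n = 2.563/√31 = 0.4603.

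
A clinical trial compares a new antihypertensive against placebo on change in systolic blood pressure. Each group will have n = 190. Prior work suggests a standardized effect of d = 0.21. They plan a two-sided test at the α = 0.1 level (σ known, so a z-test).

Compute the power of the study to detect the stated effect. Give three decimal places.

Noncentrality parameter: λ = d·√(n/2) = 0.21 × √(190/2) = 2.0468
Two-sided α = 0.1 → critical value z_{0.05} = 1.645.
Power = Φ(λ − 1.645) + Φ(−λ − 1.645) = Φ(0.402) + Φ(-3.692) = 0.6561 + 0.0001 = 0.6563.

Power ≈ 0.656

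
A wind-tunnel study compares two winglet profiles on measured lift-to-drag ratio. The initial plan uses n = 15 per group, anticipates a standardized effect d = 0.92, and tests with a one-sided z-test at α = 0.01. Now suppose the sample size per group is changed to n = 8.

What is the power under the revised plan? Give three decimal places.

Power ≈ 0.313

With n = 8 per group: δ = d·√(n/2) = 0.92 × √(8/2) = 1.8400. Critical value z_{0.01} = 2.326.
Revised power = P(Z > 2.326 − δ) = Φ(-0.486) = 0.3134.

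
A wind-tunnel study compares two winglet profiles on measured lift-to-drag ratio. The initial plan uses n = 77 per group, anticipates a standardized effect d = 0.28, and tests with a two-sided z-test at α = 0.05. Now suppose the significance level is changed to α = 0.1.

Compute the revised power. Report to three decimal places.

δ = d·√(n/2) = 0.28 × √(77/2) = 1.7374 (unchanged). New critical value: z_{0.05} = 1.645.
Revised power = Φ(δ − 1.645) + Φ(−δ − 1.645) = Φ(0.093) + Φ(-3.382) = 0.5368 + 0.0004 = 0.5372.

Power ≈ 0.537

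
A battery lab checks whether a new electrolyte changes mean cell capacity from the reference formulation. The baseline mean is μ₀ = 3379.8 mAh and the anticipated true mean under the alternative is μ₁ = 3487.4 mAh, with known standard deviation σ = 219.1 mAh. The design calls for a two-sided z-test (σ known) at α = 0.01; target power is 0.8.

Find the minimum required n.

Standardized effect: d = |μ₁ − μ₀| / σ = |3487.4 − 3379.8| / 219.1 = 0.4911
Set Φ(δ − 2.576) = 0.8; then δ − 2.576 = Φ⁻¹(0.8) = 0.842, giving δ = 3.417.
(For δ > 0 the lower-tail rejection region contributes negligibly to power, so the one-term inversion is standard.)
δ = d·√n ⇒ n = (δ/d)² = (3.417 / 0.4911)² = 48.42.
Round up to the next whole unit.

n = 49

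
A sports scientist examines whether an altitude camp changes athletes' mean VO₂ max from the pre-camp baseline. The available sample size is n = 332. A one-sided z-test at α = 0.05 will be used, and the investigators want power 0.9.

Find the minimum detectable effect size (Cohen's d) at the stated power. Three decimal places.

Need Φ(δ − 1.645) = 0.9, so δ = 1.645 + 1.282 = 2.926.
δ = d·√n ⇒ d = δ/√n = 2.926/√332 = 0.1606.

d ≈ 0.161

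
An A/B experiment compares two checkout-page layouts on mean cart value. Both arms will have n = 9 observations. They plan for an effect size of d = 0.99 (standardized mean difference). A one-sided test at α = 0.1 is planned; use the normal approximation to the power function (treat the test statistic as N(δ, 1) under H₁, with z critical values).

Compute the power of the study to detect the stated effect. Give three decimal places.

Noncentrality parameter: δ = d·√(n/2) = 0.99 × √(9/2) = 2.1001
One-sided α = 0.1 → critical value z_{0.1} = 1.282.
Power = P(Z > 1.282 − δ) = Φ(0.819) = 0.7935.

Power ≈ 0.793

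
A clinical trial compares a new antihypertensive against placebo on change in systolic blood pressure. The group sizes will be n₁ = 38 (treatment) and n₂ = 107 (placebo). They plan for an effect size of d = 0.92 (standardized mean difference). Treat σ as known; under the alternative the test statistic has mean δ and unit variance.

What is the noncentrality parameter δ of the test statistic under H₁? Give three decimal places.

δ ≈ 4.872

The noncentrality parameter scales effect size by the design's sample-size factor: δ = d / √(1/n₁ + 1/n₂) = 0.92 / √(1/38 + 1/107) = 4.8718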